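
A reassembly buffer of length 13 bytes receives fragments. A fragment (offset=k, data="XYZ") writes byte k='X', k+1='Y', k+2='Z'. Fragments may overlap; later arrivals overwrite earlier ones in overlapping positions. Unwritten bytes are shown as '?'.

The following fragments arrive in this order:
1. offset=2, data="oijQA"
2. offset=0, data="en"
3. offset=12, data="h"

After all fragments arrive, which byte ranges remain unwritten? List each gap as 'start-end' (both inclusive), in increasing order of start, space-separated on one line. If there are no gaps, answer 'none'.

Fragment 1: offset=2 len=5
Fragment 2: offset=0 len=2
Fragment 3: offset=12 len=1
Gaps: 7-11

Answer: 7-11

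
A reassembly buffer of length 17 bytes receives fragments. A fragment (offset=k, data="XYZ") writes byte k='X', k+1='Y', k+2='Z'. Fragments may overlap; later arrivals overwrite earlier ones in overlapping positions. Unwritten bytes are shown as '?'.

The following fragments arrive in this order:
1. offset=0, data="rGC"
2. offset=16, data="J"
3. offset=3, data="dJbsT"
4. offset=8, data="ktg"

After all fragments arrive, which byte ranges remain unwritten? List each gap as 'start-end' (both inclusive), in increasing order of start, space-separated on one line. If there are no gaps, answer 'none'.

Answer: 11-15

Derivation:
Fragment 1: offset=0 len=3
Fragment 2: offset=16 len=1
Fragment 3: offset=3 len=5
Fragment 4: offset=8 len=3
Gaps: 11-15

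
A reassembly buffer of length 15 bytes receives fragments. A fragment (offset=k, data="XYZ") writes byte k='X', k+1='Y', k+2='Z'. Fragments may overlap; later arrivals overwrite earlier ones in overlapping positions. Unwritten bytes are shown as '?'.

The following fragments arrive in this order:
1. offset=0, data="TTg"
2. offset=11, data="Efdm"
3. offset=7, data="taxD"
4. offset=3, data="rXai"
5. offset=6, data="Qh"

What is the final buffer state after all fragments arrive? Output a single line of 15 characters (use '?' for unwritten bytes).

Answer: TTgrXaQhaxDEfdm

Derivation:
Fragment 1: offset=0 data="TTg" -> buffer=TTg????????????
Fragment 2: offset=11 data="Efdm" -> buffer=TTg????????Efdm
Fragment 3: offset=7 data="taxD" -> buffer=TTg????taxDEfdm
Fragment 4: offset=3 data="rXai" -> buffer=TTgrXaitaxDEfdm
Fragment 5: offset=6 data="Qh" -> buffer=TTgrXaQhaxDEfdm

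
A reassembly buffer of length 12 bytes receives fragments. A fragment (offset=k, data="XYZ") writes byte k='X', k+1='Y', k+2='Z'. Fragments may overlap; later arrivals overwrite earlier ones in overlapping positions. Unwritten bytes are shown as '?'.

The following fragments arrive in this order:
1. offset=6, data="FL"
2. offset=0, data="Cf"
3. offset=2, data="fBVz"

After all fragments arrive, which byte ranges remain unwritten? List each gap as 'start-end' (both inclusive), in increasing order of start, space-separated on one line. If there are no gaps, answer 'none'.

Answer: 8-11

Derivation:
Fragment 1: offset=6 len=2
Fragment 2: offset=0 len=2
Fragment 3: offset=2 len=4
Gaps: 8-11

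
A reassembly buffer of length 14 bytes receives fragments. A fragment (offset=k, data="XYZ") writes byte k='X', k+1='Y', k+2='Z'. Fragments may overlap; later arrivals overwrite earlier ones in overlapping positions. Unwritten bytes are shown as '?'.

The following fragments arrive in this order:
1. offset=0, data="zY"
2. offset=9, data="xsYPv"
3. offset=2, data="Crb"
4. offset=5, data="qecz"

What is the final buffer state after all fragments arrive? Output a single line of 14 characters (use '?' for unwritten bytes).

Answer: zYCrbqeczxsYPv

Derivation:
Fragment 1: offset=0 data="zY" -> buffer=zY????????????
Fragment 2: offset=9 data="xsYPv" -> buffer=zY???????xsYPv
Fragment 3: offset=2 data="Crb" -> buffer=zYCrb????xsYPv
Fragment 4: offset=5 data="qecz" -> buffer=zYCrbqeczxsYPv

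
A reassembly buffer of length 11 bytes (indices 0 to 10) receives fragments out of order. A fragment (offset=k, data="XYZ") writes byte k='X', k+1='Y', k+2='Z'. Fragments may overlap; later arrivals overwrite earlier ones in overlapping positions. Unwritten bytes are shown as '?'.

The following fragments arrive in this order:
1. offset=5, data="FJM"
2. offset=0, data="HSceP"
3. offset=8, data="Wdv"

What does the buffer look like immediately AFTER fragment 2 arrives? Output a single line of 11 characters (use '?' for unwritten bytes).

Answer: HScePFJM???

Derivation:
Fragment 1: offset=5 data="FJM" -> buffer=?????FJM???
Fragment 2: offset=0 data="HSceP" -> buffer=HScePFJM???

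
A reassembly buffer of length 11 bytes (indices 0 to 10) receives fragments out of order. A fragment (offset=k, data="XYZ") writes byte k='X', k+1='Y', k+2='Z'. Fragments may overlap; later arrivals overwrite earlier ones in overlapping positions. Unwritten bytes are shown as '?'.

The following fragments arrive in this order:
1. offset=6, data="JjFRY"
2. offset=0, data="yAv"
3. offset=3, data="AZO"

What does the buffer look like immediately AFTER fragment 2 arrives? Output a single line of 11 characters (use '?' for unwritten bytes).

Fragment 1: offset=6 data="JjFRY" -> buffer=??????JjFRY
Fragment 2: offset=0 data="yAv" -> buffer=yAv???JjFRY

Answer: yAv???JjFRY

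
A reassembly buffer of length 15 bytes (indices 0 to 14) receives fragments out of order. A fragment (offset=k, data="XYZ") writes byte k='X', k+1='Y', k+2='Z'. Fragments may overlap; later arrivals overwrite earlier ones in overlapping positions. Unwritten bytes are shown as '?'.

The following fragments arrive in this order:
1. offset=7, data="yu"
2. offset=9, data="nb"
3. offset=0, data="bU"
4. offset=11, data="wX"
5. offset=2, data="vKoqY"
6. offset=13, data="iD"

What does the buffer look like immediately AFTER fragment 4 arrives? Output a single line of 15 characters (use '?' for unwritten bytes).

Answer: bU?????yunbwX??

Derivation:
Fragment 1: offset=7 data="yu" -> buffer=???????yu??????
Fragment 2: offset=9 data="nb" -> buffer=???????yunb????
Fragment 3: offset=0 data="bU" -> buffer=bU?????yunb????
Fragment 4: offset=11 data="wX" -> buffer=bU?????yunbwX??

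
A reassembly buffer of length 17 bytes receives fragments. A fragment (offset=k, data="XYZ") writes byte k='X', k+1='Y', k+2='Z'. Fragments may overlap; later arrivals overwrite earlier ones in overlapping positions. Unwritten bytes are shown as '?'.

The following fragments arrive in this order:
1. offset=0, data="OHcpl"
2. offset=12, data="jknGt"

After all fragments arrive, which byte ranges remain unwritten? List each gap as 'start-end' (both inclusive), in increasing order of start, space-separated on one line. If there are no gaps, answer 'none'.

Answer: 5-11

Derivation:
Fragment 1: offset=0 len=5
Fragment 2: offset=12 len=5
Gaps: 5-11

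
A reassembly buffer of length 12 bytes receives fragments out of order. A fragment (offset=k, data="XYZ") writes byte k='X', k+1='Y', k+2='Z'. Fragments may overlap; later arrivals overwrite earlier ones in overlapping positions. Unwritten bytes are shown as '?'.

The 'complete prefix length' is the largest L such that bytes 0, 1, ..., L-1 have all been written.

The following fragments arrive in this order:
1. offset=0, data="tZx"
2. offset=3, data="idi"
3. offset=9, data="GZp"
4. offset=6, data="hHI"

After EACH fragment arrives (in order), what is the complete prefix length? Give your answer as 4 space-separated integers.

Answer: 3 6 6 12

Derivation:
Fragment 1: offset=0 data="tZx" -> buffer=tZx????????? -> prefix_len=3
Fragment 2: offset=3 data="idi" -> buffer=tZxidi?????? -> prefix_len=6
Fragment 3: offset=9 data="GZp" -> buffer=tZxidi???GZp -> prefix_len=6
Fragment 4: offset=6 data="hHI" -> buffer=tZxidihHIGZp -> prefix_len=12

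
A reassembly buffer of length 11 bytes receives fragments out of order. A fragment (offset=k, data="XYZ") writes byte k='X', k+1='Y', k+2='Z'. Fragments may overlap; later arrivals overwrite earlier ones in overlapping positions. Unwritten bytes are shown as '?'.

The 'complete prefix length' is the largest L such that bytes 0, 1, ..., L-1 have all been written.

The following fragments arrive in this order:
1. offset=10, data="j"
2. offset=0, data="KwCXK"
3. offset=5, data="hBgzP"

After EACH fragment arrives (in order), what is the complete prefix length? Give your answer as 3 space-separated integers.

Fragment 1: offset=10 data="j" -> buffer=??????????j -> prefix_len=0
Fragment 2: offset=0 data="KwCXK" -> buffer=KwCXK?????j -> prefix_len=5
Fragment 3: offset=5 data="hBgzP" -> buffer=KwCXKhBgzPj -> prefix_len=11

Answer: 0 5 11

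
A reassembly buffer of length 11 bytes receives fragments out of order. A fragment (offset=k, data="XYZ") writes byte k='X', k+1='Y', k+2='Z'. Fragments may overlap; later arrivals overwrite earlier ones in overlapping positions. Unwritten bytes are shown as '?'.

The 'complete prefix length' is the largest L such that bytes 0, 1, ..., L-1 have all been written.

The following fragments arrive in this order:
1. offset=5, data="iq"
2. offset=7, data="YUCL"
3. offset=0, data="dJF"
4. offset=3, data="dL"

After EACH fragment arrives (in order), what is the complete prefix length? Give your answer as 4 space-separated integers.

Answer: 0 0 3 11

Derivation:
Fragment 1: offset=5 data="iq" -> buffer=?????iq???? -> prefix_len=0
Fragment 2: offset=7 data="YUCL" -> buffer=?????iqYUCL -> prefix_len=0
Fragment 3: offset=0 data="dJF" -> buffer=dJF??iqYUCL -> prefix_len=3
Fragment 4: offset=3 data="dL" -> buffer=dJFdLiqYUCL -> prefix_len=11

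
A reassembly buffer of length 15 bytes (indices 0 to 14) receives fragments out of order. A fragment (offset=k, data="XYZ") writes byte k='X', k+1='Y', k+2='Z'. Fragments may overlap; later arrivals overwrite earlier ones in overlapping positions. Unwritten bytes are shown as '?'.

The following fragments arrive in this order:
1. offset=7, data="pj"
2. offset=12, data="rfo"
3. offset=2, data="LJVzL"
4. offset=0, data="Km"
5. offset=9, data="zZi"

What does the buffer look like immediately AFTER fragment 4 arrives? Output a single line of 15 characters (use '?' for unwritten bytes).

Answer: KmLJVzLpj???rfo

Derivation:
Fragment 1: offset=7 data="pj" -> buffer=???????pj??????
Fragment 2: offset=12 data="rfo" -> buffer=???????pj???rfo
Fragment 3: offset=2 data="LJVzL" -> buffer=??LJVzLpj???rfo
Fragment 4: offset=0 data="Km" -> buffer=KmLJVzLpj???rfo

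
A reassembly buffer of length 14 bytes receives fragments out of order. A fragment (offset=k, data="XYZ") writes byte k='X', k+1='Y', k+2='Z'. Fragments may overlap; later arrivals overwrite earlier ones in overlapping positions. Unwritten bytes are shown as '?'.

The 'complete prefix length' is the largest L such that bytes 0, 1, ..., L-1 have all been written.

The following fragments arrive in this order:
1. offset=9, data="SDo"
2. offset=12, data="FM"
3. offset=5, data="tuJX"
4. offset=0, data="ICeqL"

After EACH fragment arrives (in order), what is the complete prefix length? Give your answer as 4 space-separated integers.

Fragment 1: offset=9 data="SDo" -> buffer=?????????SDo?? -> prefix_len=0
Fragment 2: offset=12 data="FM" -> buffer=?????????SDoFM -> prefix_len=0
Fragment 3: offset=5 data="tuJX" -> buffer=?????tuJXSDoFM -> prefix_len=0
Fragment 4: offset=0 data="ICeqL" -> buffer=ICeqLtuJXSDoFM -> prefix_len=14

Answer: 0 0 0 14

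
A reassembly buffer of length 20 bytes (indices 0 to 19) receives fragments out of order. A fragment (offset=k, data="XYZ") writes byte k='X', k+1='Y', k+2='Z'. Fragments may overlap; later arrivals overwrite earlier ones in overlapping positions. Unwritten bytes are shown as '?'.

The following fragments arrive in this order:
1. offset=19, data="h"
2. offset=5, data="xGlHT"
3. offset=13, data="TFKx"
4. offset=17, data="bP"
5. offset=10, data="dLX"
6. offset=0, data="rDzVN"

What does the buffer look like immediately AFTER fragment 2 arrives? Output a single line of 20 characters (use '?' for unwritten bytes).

Answer: ?????xGlHT?????????h

Derivation:
Fragment 1: offset=19 data="h" -> buffer=???????????????????h
Fragment 2: offset=5 data="xGlHT" -> buffer=?????xGlHT?????????h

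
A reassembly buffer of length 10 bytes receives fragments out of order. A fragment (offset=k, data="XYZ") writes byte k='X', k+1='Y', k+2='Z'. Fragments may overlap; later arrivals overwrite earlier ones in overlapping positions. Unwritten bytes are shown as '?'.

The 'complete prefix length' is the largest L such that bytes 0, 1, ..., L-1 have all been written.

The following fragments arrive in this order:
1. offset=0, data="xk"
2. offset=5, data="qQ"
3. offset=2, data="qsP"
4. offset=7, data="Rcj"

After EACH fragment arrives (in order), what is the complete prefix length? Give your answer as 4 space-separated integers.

Answer: 2 2 7 10

Derivation:
Fragment 1: offset=0 data="xk" -> buffer=xk???????? -> prefix_len=2
Fragment 2: offset=5 data="qQ" -> buffer=xk???qQ??? -> prefix_len=2
Fragment 3: offset=2 data="qsP" -> buffer=xkqsPqQ??? -> prefix_len=7
Fragment 4: offset=7 data="Rcj" -> buffer=xkqsPqQRcj -> prefix_len=10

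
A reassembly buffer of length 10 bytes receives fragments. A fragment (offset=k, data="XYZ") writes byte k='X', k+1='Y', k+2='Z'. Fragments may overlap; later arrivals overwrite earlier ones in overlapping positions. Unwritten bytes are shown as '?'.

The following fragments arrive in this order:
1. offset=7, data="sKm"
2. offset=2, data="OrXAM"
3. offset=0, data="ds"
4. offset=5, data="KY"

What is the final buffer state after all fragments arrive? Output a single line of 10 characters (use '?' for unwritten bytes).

Answer: dsOrXKYsKm

Derivation:
Fragment 1: offset=7 data="sKm" -> buffer=???????sKm
Fragment 2: offset=2 data="OrXAM" -> buffer=??OrXAMsKm
Fragment 3: offset=0 data="ds" -> buffer=dsOrXAMsKm
Fragment 4: offset=5 data="KY" -> buffer=dsOrXKYsKm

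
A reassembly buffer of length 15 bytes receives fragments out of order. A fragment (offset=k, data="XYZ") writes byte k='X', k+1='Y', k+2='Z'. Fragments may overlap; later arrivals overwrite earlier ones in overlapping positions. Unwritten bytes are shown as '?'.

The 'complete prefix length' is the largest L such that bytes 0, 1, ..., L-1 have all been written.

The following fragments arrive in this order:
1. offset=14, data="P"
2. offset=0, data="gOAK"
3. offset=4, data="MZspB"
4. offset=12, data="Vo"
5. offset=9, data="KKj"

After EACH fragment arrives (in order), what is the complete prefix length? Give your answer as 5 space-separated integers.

Fragment 1: offset=14 data="P" -> buffer=??????????????P -> prefix_len=0
Fragment 2: offset=0 data="gOAK" -> buffer=gOAK??????????P -> prefix_len=4
Fragment 3: offset=4 data="MZspB" -> buffer=gOAKMZspB?????P -> prefix_len=9
Fragment 4: offset=12 data="Vo" -> buffer=gOAKMZspB???VoP -> prefix_len=9
Fragment 5: offset=9 data="KKj" -> buffer=gOAKMZspBKKjVoP -> prefix_len=15

Answer: 0 4 9 9 15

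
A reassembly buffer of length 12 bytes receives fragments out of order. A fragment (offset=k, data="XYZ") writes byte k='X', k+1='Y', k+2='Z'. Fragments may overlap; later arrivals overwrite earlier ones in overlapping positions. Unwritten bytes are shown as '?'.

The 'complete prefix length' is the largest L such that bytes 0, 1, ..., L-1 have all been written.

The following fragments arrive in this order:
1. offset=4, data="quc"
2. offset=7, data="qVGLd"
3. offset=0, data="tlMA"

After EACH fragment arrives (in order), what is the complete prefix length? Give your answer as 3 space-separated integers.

Answer: 0 0 12

Derivation:
Fragment 1: offset=4 data="quc" -> buffer=????quc????? -> prefix_len=0
Fragment 2: offset=7 data="qVGLd" -> buffer=????qucqVGLd -> prefix_len=0
Fragment 3: offset=0 data="tlMA" -> buffer=tlMAqucqVGLd -> prefix_len=12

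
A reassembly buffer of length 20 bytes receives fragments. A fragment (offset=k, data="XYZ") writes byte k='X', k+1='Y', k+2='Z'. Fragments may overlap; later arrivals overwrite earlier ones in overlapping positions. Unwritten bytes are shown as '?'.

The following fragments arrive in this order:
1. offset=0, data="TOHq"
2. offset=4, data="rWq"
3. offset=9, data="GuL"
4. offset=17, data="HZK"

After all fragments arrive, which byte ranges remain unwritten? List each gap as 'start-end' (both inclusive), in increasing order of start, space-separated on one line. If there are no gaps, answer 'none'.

Answer: 7-8 12-16

Derivation:
Fragment 1: offset=0 len=4
Fragment 2: offset=4 len=3
Fragment 3: offset=9 len=3
Fragment 4: offset=17 len=3
Gaps: 7-8 12-16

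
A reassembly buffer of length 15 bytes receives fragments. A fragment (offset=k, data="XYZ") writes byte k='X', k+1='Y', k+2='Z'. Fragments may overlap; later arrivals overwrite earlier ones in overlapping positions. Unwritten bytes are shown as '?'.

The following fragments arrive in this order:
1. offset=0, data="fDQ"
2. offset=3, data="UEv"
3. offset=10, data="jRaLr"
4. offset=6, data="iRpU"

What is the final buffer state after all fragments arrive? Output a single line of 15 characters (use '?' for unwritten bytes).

Fragment 1: offset=0 data="fDQ" -> buffer=fDQ????????????
Fragment 2: offset=3 data="UEv" -> buffer=fDQUEv?????????
Fragment 3: offset=10 data="jRaLr" -> buffer=fDQUEv????jRaLr
Fragment 4: offset=6 data="iRpU" -> buffer=fDQUEviRpUjRaLr

Answer: fDQUEviRpUjRaLr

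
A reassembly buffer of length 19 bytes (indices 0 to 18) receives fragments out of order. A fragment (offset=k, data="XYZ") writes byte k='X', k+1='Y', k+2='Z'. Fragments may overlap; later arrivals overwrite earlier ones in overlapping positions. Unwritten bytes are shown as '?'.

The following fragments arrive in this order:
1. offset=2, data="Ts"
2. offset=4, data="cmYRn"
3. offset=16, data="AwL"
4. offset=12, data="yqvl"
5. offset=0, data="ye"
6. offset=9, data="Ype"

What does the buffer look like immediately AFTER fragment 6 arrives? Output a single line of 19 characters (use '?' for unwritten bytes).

Fragment 1: offset=2 data="Ts" -> buffer=??Ts???????????????
Fragment 2: offset=4 data="cmYRn" -> buffer=??TscmYRn??????????
Fragment 3: offset=16 data="AwL" -> buffer=??TscmYRn???????AwL
Fragment 4: offset=12 data="yqvl" -> buffer=??TscmYRn???yqvlAwL
Fragment 5: offset=0 data="ye" -> buffer=yeTscmYRn???yqvlAwL
Fragment 6: offset=9 data="Ype" -> buffer=yeTscmYRnYpeyqvlAwL

Answer: yeTscmYRnYpeyqvlAwL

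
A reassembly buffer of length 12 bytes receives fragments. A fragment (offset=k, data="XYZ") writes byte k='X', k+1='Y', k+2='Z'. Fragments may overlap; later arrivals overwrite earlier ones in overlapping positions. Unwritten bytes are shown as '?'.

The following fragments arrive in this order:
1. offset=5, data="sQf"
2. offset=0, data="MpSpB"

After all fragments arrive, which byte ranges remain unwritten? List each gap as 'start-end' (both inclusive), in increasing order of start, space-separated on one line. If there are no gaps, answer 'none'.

Fragment 1: offset=5 len=3
Fragment 2: offset=0 len=5
Gaps: 8-11

Answer: 8-11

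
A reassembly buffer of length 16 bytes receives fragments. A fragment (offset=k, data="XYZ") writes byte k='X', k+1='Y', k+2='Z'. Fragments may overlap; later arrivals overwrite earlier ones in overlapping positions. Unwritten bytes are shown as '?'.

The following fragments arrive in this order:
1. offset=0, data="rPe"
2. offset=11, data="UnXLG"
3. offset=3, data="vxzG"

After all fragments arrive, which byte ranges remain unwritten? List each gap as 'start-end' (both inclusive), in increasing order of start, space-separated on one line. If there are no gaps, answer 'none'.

Fragment 1: offset=0 len=3
Fragment 2: offset=11 len=5
Fragment 3: offset=3 len=4
Gaps: 7-10

Answer: 7-10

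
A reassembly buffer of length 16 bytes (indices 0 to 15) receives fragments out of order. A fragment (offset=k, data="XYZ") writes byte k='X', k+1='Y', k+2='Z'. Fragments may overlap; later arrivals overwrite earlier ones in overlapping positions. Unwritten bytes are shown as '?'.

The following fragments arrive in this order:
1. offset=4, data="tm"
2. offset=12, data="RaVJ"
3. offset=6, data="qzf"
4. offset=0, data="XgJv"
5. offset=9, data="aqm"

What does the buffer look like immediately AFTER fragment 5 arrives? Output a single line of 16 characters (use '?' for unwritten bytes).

Fragment 1: offset=4 data="tm" -> buffer=????tm??????????
Fragment 2: offset=12 data="RaVJ" -> buffer=????tm??????RaVJ
Fragment 3: offset=6 data="qzf" -> buffer=????tmqzf???RaVJ
Fragment 4: offset=0 data="XgJv" -> buffer=XgJvtmqzf???RaVJ
Fragment 5: offset=9 data="aqm" -> buffer=XgJvtmqzfaqmRaVJ

Answer: XgJvtmqzfaqmRaVJ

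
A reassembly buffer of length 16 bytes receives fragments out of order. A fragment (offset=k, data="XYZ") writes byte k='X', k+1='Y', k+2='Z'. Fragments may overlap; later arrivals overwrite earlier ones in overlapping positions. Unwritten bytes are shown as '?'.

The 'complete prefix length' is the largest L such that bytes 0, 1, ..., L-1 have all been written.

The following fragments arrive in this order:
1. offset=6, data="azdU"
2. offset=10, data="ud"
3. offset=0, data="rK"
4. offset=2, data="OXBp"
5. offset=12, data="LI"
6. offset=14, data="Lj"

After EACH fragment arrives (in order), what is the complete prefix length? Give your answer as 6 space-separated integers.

Fragment 1: offset=6 data="azdU" -> buffer=??????azdU?????? -> prefix_len=0
Fragment 2: offset=10 data="ud" -> buffer=??????azdUud???? -> prefix_len=0
Fragment 3: offset=0 data="rK" -> buffer=rK????azdUud???? -> prefix_len=2
Fragment 4: offset=2 data="OXBp" -> buffer=rKOXBpazdUud???? -> prefix_len=12
Fragment 5: offset=12 data="LI" -> buffer=rKOXBpazdUudLI?? -> prefix_len=14
Fragment 6: offset=14 data="Lj" -> buffer=rKOXBpazdUudLILj -> prefix_len=16

Answer: 0 0 2 12 14 16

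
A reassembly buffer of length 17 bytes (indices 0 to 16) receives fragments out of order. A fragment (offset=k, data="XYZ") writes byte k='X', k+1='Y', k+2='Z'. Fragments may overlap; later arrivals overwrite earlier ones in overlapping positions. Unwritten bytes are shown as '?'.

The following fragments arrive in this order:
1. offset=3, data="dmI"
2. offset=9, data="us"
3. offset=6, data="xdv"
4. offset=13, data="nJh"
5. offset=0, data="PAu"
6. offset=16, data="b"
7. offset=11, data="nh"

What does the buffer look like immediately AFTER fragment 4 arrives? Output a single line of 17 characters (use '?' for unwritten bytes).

Answer: ???dmIxdvus??nJh?

Derivation:
Fragment 1: offset=3 data="dmI" -> buffer=???dmI???????????
Fragment 2: offset=9 data="us" -> buffer=???dmI???us??????
Fragment 3: offset=6 data="xdv" -> buffer=???dmIxdvus??????
Fragment 4: offset=13 data="nJh" -> buffer=???dmIxdvus??nJh?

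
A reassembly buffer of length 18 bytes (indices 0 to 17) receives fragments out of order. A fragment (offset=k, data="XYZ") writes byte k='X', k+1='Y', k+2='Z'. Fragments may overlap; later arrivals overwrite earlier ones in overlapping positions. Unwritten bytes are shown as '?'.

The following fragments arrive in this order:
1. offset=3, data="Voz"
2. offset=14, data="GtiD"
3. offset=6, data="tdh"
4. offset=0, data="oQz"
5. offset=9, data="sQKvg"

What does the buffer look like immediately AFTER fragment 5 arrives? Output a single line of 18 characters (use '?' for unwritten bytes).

Answer: oQzVoztdhsQKvgGtiD

Derivation:
Fragment 1: offset=3 data="Voz" -> buffer=???Voz????????????
Fragment 2: offset=14 data="GtiD" -> buffer=???Voz????????GtiD
Fragment 3: offset=6 data="tdh" -> buffer=???Voztdh?????GtiD
Fragment 4: offset=0 data="oQz" -> buffer=oQzVoztdh?????GtiD
Fragment 5: offset=9 data="sQKvg" -> buffer=oQzVoztdhsQKvgGtiD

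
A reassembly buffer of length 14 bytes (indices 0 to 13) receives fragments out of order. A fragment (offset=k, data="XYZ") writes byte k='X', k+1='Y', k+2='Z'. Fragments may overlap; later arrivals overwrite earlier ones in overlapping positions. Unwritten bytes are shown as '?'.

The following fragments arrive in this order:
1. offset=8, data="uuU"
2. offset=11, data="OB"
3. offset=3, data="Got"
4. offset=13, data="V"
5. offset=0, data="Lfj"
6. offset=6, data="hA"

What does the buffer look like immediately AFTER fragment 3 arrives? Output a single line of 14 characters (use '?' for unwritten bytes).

Fragment 1: offset=8 data="uuU" -> buffer=????????uuU???
Fragment 2: offset=11 data="OB" -> buffer=????????uuUOB?
Fragment 3: offset=3 data="Got" -> buffer=???Got??uuUOB?

Answer: ???Got??uuUOB?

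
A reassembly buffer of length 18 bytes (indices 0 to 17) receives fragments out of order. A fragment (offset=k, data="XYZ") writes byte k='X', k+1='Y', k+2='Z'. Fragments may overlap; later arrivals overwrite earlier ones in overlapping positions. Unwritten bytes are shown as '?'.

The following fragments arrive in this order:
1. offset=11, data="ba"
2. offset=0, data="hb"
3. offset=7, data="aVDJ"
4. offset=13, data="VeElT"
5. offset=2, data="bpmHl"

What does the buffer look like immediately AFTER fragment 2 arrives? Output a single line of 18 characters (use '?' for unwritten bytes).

Fragment 1: offset=11 data="ba" -> buffer=???????????ba?????
Fragment 2: offset=0 data="hb" -> buffer=hb?????????ba?????

Answer: hb?????????ba?????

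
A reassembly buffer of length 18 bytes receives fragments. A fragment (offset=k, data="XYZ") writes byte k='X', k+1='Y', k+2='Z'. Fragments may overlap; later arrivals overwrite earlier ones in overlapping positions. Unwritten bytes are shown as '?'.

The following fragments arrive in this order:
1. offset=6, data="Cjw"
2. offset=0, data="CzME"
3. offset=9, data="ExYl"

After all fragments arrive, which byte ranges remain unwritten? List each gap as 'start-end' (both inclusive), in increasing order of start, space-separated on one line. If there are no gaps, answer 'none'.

Answer: 4-5 13-17

Derivation:
Fragment 1: offset=6 len=3
Fragment 2: offset=0 len=4
Fragment 3: offset=9 len=4
Gaps: 4-5 13-17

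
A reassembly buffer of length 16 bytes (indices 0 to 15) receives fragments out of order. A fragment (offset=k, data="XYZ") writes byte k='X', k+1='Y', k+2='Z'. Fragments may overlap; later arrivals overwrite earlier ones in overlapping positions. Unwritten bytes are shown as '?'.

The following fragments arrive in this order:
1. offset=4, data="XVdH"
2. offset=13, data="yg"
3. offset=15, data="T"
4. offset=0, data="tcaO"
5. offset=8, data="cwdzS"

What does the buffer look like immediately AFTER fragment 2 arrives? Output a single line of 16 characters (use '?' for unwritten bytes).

Answer: ????XVdH?????yg?

Derivation:
Fragment 1: offset=4 data="XVdH" -> buffer=????XVdH????????
Fragment 2: offset=13 data="yg" -> buffer=????XVdH?????yg?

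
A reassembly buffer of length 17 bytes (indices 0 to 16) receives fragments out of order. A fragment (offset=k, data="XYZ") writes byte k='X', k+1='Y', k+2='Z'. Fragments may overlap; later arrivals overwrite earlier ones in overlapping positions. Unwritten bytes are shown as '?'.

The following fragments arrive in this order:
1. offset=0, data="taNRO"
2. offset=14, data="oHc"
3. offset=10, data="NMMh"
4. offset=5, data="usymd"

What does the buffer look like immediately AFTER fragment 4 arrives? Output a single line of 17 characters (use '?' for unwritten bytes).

Fragment 1: offset=0 data="taNRO" -> buffer=taNRO????????????
Fragment 2: offset=14 data="oHc" -> buffer=taNRO?????????oHc
Fragment 3: offset=10 data="NMMh" -> buffer=taNRO?????NMMhoHc
Fragment 4: offset=5 data="usymd" -> buffer=taNROusymdNMMhoHc

Answer: taNROusymdNMMhoHc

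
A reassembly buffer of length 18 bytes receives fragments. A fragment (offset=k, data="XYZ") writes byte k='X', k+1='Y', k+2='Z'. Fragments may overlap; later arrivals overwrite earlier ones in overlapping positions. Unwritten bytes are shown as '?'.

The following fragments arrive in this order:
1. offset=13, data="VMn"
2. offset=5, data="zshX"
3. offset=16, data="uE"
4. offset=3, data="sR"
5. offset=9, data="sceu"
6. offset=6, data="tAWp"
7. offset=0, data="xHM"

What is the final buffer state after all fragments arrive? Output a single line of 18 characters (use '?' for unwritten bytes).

Answer: xHMsRztAWpceuVMnuE

Derivation:
Fragment 1: offset=13 data="VMn" -> buffer=?????????????VMn??
Fragment 2: offset=5 data="zshX" -> buffer=?????zshX????VMn??
Fragment 3: offset=16 data="uE" -> buffer=?????zshX????VMnuE
Fragment 4: offset=3 data="sR" -> buffer=???sRzshX????VMnuE
Fragment 5: offset=9 data="sceu" -> buffer=???sRzshXsceuVMnuE
Fragment 6: offset=6 data="tAWp" -> buffer=???sRztAWpceuVMnuE
Fragment 7: offset=0 data="xHM" -> buffer=xHMsRztAWpceuVMnuE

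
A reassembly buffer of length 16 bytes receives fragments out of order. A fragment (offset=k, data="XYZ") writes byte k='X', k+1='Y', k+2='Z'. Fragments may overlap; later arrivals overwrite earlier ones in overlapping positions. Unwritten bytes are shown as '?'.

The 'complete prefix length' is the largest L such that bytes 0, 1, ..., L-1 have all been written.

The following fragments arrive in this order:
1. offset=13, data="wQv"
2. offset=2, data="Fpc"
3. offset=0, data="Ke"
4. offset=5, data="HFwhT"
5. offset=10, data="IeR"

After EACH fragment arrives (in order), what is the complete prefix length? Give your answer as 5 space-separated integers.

Answer: 0 0 5 10 16

Derivation:
Fragment 1: offset=13 data="wQv" -> buffer=?????????????wQv -> prefix_len=0
Fragment 2: offset=2 data="Fpc" -> buffer=??Fpc????????wQv -> prefix_len=0
Fragment 3: offset=0 data="Ke" -> buffer=KeFpc????????wQv -> prefix_len=5
Fragment 4: offset=5 data="HFwhT" -> buffer=KeFpcHFwhT???wQv -> prefix_len=10
Fragment 5: offset=10 data="IeR" -> buffer=KeFpcHFwhTIeRwQv -> prefix_len=16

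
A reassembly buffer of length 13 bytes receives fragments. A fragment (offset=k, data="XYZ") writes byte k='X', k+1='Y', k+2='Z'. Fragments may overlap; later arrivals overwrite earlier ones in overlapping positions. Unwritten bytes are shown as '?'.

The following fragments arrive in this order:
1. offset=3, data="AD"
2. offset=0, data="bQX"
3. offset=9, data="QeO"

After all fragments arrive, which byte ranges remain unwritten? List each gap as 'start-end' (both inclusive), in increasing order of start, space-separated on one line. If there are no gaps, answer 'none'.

Answer: 5-8 12-12

Derivation:
Fragment 1: offset=3 len=2
Fragment 2: offset=0 len=3
Fragment 3: offset=9 len=3
Gaps: 5-8 12-12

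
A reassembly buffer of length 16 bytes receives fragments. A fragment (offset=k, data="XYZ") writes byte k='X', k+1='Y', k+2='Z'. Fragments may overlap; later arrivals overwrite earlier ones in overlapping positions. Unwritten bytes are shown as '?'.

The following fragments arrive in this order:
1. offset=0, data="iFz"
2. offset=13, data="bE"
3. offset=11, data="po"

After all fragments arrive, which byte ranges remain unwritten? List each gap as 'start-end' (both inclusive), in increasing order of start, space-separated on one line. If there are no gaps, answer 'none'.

Fragment 1: offset=0 len=3
Fragment 2: offset=13 len=2
Fragment 3: offset=11 len=2
Gaps: 3-10 15-15

Answer: 3-10 15-15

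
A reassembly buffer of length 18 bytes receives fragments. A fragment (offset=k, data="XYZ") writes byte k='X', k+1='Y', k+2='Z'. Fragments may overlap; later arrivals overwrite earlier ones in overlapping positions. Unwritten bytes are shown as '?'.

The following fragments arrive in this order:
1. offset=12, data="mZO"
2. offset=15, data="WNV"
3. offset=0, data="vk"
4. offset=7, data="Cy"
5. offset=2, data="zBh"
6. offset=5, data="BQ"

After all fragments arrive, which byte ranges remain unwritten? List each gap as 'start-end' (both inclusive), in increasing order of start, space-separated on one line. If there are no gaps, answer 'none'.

Fragment 1: offset=12 len=3
Fragment 2: offset=15 len=3
Fragment 3: offset=0 len=2
Fragment 4: offset=7 len=2
Fragment 5: offset=2 len=3
Fragment 6: offset=5 len=2
Gaps: 9-11

Answer: 9-11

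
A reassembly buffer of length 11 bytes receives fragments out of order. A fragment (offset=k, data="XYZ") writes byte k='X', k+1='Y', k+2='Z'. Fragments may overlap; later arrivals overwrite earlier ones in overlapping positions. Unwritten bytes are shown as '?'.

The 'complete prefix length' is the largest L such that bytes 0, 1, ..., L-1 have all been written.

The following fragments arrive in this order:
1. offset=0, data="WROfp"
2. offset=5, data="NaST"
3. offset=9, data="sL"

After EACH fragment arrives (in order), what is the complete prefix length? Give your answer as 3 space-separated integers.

Fragment 1: offset=0 data="WROfp" -> buffer=WROfp?????? -> prefix_len=5
Fragment 2: offset=5 data="NaST" -> buffer=WROfpNaST?? -> prefix_len=9
Fragment 3: offset=9 data="sL" -> buffer=WROfpNaSTsL -> prefix_len=11

Answer: 5 9 11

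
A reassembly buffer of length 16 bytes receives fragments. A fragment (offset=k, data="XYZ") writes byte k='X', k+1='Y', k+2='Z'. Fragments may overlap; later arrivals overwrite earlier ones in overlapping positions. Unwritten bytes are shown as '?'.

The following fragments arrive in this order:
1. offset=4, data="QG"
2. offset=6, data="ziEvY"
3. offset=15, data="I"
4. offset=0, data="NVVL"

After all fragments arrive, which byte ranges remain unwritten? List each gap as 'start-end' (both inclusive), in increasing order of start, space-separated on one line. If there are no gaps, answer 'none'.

Answer: 11-14

Derivation:
Fragment 1: offset=4 len=2
Fragment 2: offset=6 len=5
Fragment 3: offset=15 len=1
Fragment 4: offset=0 len=4
Gaps: 11-14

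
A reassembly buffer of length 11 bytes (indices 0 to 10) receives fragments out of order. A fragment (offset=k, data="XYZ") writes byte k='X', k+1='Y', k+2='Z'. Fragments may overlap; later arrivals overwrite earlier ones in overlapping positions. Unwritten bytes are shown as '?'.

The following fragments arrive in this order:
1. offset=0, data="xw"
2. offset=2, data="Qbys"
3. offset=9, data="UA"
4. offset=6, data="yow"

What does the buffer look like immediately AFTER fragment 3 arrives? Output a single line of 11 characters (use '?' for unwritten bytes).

Answer: xwQbys???UA

Derivation:
Fragment 1: offset=0 data="xw" -> buffer=xw?????????
Fragment 2: offset=2 data="Qbys" -> buffer=xwQbys?????
Fragment 3: offset=9 data="UA" -> buffer=xwQbys???UA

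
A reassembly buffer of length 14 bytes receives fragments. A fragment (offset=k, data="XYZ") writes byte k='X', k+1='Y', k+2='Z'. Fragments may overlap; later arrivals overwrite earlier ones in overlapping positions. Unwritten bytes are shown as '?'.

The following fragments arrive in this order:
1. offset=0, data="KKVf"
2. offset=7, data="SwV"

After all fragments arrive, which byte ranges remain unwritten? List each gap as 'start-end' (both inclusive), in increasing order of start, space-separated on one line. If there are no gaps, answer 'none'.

Answer: 4-6 10-13

Derivation:
Fragment 1: offset=0 len=4
Fragment 2: offset=7 len=3
Gaps: 4-6 10-13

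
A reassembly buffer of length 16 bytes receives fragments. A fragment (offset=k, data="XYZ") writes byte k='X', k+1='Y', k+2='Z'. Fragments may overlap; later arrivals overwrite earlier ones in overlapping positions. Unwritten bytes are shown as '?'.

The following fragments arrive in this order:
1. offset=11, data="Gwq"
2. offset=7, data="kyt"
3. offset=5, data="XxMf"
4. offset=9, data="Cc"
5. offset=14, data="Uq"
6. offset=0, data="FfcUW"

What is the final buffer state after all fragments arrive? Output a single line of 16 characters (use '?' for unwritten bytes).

Fragment 1: offset=11 data="Gwq" -> buffer=???????????Gwq??
Fragment 2: offset=7 data="kyt" -> buffer=???????kyt?Gwq??
Fragment 3: offset=5 data="XxMf" -> buffer=?????XxMft?Gwq??
Fragment 4: offset=9 data="Cc" -> buffer=?????XxMfCcGwq??
Fragment 5: offset=14 data="Uq" -> buffer=?????XxMfCcGwqUq
Fragment 6: offset=0 data="FfcUW" -> buffer=FfcUWXxMfCcGwqUq

Answer: FfcUWXxMfCcGwqUq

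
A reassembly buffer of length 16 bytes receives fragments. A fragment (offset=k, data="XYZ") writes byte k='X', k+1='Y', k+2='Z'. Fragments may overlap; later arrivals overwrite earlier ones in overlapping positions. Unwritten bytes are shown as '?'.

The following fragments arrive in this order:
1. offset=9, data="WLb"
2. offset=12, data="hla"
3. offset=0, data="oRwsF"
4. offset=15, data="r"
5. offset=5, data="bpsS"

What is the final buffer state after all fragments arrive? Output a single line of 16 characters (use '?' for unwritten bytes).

Fragment 1: offset=9 data="WLb" -> buffer=?????????WLb????
Fragment 2: offset=12 data="hla" -> buffer=?????????WLbhla?
Fragment 3: offset=0 data="oRwsF" -> buffer=oRwsF????WLbhla?
Fragment 4: offset=15 data="r" -> buffer=oRwsF????WLbhlar
Fragment 5: offset=5 data="bpsS" -> buffer=oRwsFbpsSWLbhlar

Answer: oRwsFbpsSWLbhlar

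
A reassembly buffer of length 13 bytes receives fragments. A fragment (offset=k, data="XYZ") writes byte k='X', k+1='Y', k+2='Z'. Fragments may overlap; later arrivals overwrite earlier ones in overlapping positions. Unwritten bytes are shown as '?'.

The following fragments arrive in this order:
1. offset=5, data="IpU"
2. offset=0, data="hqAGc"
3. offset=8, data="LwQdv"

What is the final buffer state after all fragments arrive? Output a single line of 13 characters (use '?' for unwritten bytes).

Answer: hqAGcIpULwQdv

Derivation:
Fragment 1: offset=5 data="IpU" -> buffer=?????IpU?????
Fragment 2: offset=0 data="hqAGc" -> buffer=hqAGcIpU?????
Fragment 3: offset=8 data="LwQdv" -> buffer=hqAGcIpULwQdv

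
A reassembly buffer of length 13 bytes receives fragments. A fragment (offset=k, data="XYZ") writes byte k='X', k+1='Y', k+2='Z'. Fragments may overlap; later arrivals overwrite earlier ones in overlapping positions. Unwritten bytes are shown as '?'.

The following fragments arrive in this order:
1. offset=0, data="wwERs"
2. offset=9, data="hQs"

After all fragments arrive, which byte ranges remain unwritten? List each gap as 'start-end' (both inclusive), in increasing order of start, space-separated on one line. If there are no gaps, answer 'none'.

Answer: 5-8 12-12

Derivation:
Fragment 1: offset=0 len=5
Fragment 2: offset=9 len=3
Gaps: 5-8 12-12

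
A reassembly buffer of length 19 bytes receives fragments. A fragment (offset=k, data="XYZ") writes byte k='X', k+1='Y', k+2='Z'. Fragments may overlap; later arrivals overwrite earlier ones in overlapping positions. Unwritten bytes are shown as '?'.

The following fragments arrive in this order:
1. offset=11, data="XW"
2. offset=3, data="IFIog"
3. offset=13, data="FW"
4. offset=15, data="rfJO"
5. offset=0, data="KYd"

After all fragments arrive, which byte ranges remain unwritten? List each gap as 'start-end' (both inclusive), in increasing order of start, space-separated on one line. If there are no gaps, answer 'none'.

Answer: 8-10

Derivation:
Fragment 1: offset=11 len=2
Fragment 2: offset=3 len=5
Fragment 3: offset=13 len=2
Fragment 4: offset=15 len=4
Fragment 5: offset=0 len=3
Gaps: 8-10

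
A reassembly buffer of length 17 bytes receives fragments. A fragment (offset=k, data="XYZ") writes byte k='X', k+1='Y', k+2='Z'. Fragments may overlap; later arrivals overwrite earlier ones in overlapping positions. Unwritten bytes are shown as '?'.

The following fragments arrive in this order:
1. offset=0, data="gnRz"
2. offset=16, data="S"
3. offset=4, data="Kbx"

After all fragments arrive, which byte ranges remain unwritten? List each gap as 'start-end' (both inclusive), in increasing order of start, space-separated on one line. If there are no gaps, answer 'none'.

Answer: 7-15

Derivation:
Fragment 1: offset=0 len=4
Fragment 2: offset=16 len=1
Fragment 3: offset=4 len=3
Gaps: 7-15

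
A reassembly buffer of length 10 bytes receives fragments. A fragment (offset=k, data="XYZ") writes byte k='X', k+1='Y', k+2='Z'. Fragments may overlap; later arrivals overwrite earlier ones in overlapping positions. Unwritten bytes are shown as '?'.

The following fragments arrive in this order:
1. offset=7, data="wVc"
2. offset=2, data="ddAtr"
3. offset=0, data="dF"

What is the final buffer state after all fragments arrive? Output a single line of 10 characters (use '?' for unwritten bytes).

Answer: dFddAtrwVc

Derivation:
Fragment 1: offset=7 data="wVc" -> buffer=???????wVc
Fragment 2: offset=2 data="ddAtr" -> buffer=??ddAtrwVc
Fragment 3: offset=0 data="dF" -> buffer=dFddAtrwVc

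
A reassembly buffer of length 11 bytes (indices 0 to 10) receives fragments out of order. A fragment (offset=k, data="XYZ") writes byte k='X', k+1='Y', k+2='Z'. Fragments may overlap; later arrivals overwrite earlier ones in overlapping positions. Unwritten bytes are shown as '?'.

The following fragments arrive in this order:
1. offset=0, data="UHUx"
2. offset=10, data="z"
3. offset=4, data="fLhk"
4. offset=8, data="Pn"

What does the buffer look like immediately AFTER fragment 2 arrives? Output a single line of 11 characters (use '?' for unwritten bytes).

Answer: UHUx??????z

Derivation:
Fragment 1: offset=0 data="UHUx" -> buffer=UHUx???????
Fragment 2: offset=10 data="z" -> buffer=UHUx??????z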